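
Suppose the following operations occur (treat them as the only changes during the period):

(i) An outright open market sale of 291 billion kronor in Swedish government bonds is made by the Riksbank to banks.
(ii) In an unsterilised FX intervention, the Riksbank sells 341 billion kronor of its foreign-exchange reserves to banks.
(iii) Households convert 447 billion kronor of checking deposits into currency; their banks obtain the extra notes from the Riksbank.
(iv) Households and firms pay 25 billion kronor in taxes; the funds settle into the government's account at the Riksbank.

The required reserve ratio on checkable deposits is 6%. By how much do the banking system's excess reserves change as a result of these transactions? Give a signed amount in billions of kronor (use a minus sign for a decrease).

OMO sale (to banks) 291 billion kronor: reserves −291B, deposits 0.
FX sale 341 billion kronor: reserves −341B, deposits 0.
Currency withdrawal 447 billion kronor: reserves −447B, deposits −447B.
Government account inflow 25 billion kronor: reserves −25B, deposits −25B.
Totals: Δreserves = −1104B, Δdeposits = −472B.
Δrequired reserves = 6% × −472B = −28.32B.
Δexcess reserves = Δreserves − Δrequired = −1104B − (−28.32B) = -1075.68 billion.

-1075.68 billion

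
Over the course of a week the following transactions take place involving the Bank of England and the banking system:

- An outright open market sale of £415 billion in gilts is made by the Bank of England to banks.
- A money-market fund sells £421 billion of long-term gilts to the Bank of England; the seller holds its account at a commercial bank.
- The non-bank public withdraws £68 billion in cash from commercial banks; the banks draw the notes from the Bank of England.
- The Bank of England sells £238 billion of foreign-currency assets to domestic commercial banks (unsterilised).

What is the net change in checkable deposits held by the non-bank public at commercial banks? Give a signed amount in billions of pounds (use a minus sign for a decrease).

+£353 billion

OMO sale (to banks) £415 billion: the counterparty is a bank, so public deposits are unchanged → 0.
Asset purchase (from non-banks) £421 billion: non-bank counterparties' bank balances rise → +£421B.
Currency withdrawal £68 billion: non-bank counterparties' bank balances fall → −£68B.
FX sale £238 billion: the counterparty is a bank, so public deposits are unchanged → 0.
Net: 0 + 421 − 68 + 0 = +£353 billion.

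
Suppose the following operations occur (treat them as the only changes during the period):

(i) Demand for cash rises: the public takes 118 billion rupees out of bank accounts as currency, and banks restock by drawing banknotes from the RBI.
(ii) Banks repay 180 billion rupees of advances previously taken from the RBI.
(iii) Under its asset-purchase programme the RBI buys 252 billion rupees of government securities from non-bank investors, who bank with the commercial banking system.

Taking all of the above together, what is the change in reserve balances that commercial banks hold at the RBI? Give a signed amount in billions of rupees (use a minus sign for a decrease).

Currency withdrawal 118 billion rupees: banks swap reserves for currency → −118B.
Discount-window repayment 180 billion rupees: repayment is debited from reserves → −180B.
Asset purchase (from non-banks) 252 billion rupees: the RBI pays by crediting reserve accounts → +252B.
Net: −118 − 180 + 252 = -46 billion.

-46 billion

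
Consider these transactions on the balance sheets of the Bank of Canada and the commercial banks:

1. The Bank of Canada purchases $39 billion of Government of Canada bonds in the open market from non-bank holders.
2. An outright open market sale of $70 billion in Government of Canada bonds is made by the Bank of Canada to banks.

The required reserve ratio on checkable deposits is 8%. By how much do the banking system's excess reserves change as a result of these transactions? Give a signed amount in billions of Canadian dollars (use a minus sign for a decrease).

-$34.12 billion

Asset purchase (from non-banks) $39 billion: reserves +$39B, deposits +$39B.
OMO sale (to banks) $70 billion: reserves −$70B, deposits 0.
Totals: Δreserves = −$31B, Δdeposits = +$39B.
Δrequired reserves = 8% × +$39B = +$3.12B.
Δexcess reserves = Δreserves − Δrequired = −$31B − (+$3.12B) = -$34.12 billion.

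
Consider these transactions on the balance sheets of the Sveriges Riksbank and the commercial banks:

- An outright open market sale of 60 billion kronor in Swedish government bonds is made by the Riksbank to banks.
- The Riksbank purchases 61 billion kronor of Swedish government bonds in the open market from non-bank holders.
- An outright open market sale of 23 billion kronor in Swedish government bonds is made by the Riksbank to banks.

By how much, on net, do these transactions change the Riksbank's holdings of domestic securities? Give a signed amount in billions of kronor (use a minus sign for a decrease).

OMO sale (to banks) 60 billion kronor: securities removed from the Riksbank's portfolio → −60B.
Asset purchase (from non-banks) 61 billion kronor: securities added to the Riksbank's portfolio → +61B.
OMO sale (to banks) 23 billion kronor: securities removed from the Riksbank's portfolio → −23B.
Net: −60 + 61 − 23 = -22 billion.

-22 billion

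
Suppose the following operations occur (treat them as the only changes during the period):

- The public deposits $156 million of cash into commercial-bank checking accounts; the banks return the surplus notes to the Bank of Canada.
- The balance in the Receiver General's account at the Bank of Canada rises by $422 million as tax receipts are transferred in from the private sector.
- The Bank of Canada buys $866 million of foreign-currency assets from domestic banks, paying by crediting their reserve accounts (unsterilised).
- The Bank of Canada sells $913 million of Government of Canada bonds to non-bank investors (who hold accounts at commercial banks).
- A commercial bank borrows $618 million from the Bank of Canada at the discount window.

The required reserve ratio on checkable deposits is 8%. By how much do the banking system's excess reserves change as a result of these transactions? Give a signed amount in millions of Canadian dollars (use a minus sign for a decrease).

+$399.32 million

Currency deposit $156 million: reserves +$156M, deposits +$156M.
Government account inflow $422 million: reserves −$422M, deposits −$422M.
FX purchase $866 million: reserves +$866M, deposits 0.
Asset sale (to non-banks) $913 million: reserves −$913M, deposits −$913M.
Discount-window loan $618 million: reserves +$618M, deposits 0.
Totals: Δreserves = +$305M, Δdeposits = −$1179M.
Δrequired reserves = 8% × −$1179M = −$94.32M.
Δexcess reserves = Δreserves − Δrequired = +$305M − (−$94.32M) = +$399.32 million.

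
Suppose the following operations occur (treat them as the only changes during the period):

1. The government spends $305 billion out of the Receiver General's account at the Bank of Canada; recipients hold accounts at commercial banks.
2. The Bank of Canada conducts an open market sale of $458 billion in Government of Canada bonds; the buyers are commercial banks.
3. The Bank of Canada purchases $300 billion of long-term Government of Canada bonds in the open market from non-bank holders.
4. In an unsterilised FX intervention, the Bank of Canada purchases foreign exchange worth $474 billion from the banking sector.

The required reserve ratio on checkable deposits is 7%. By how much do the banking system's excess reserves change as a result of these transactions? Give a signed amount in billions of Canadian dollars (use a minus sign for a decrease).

Government spending $305 billion: reserves +$305B, deposits +$305B.
OMO sale (to banks) $458 billion: reserves −$458B, deposits 0.
Asset purchase (from non-banks) $300 billion: reserves +$300B, deposits +$300B.
FX purchase $474 billion: reserves +$474B, deposits 0.
Totals: Δreserves = +$621B, Δdeposits = +$605B.
Δrequired reserves = 7% × +$605B = +$42.35B.
Δexcess reserves = Δreserves − Δrequired = +$621B − (+$42.35B) = +$578.65 billion.

+$578.65 billion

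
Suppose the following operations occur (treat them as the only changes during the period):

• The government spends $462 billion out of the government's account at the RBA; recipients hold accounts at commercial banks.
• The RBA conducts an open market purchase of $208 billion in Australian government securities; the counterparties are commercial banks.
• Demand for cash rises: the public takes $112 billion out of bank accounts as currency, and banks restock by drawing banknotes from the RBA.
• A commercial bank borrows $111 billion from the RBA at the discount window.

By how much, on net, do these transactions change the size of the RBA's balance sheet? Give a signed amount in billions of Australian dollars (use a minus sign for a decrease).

+$319 billion

RBA balance sheet:
  Assets:      Securities +$208B, Loans to banks +$111B
  Liabilities: Bank reserves +$669B, Currency in circulation +$112B, Government deposits −$462B
Commercial banking system:
  Assets:      Reserves at CB +$669B, Securities −$208B
  Liabilities: Checkable deposits +$350B, Borrowings from CB +$111B
Change in total RBA assets = +$319 billion.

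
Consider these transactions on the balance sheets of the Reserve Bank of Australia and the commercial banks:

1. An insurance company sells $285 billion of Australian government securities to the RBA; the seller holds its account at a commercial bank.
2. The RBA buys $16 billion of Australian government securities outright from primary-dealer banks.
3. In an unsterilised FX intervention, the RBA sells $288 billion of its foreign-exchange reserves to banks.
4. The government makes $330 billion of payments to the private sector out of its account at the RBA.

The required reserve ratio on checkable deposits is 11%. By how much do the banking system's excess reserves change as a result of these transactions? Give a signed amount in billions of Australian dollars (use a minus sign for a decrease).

+$275.35 billion

Asset purchase (from non-banks) $285 billion: reserves +$285B, deposits +$285B.
OMO purchase (from banks) $16 billion: reserves +$16B, deposits 0.
FX sale $288 billion: reserves −$288B, deposits 0.
Government spending $330 billion: reserves +$330B, deposits +$330B.
Totals: Δreserves = +$343B, Δdeposits = +$615B.
Δrequired reserves = 11% × +$615B = +$67.65B.
Δexcess reserves = Δreserves − Δrequired = +$343B − (+$67.65B) = +$275.35 billion.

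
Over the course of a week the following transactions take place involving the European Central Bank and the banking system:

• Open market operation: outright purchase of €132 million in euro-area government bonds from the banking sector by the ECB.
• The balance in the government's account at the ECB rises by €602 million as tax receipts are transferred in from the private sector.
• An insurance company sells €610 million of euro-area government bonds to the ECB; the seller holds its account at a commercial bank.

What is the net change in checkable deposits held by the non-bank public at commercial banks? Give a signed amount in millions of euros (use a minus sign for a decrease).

+€8 million

ECB balance sheet:
  Assets:      Securities +€742M
  Liabilities: Bank reserves +€140M, Government deposits +€602M
Commercial banking system:
  Assets:      Reserves at CB +€140M, Securities −€132M
  Liabilities: Checkable deposits +€8M
So the change in checkable deposits held by the non-bank public at commercial banks is +€8 million.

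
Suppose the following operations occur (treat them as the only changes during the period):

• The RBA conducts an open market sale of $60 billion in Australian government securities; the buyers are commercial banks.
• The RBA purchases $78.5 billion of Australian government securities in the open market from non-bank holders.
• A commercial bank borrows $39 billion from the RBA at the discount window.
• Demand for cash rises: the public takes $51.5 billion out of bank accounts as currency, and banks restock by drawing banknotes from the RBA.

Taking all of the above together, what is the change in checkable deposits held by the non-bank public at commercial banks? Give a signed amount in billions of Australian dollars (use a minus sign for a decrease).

OMO sale (to banks) $60 billion: the counterparty is a bank, so public deposits are unchanged → 0.
Asset purchase (from non-banks) $78.5 billion: non-bank counterparties' bank balances rise → +$78.5B.
Discount-window loan $39 billion: the counterparty is a bank, so public deposits are unchanged → 0.
Currency withdrawal $51.5 billion: non-bank counterparties' bank balances fall → −$51.5B.
Net: 0 + 78.5 + 0 − 51.5 = +$27 billion.

+$27 billion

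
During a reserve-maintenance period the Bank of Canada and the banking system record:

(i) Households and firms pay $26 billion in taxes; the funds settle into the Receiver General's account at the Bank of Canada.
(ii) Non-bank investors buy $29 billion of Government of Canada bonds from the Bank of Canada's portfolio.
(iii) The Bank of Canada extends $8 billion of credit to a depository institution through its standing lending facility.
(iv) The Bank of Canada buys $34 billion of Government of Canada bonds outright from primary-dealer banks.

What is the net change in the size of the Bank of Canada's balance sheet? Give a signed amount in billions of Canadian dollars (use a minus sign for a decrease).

Bank of Canada balance sheet:
  Assets:      Securities +$5B, Loans to banks +$8B
  Liabilities: Bank reserves −$13B, Government deposits +$26B
Commercial banking system:
  Assets:      Reserves at CB −$13B, Securities −$34B
  Liabilities: Checkable deposits −$55B, Borrowings from CB +$8B
Change in total Bank of Canada assets = +$13 billion.

+$13 billion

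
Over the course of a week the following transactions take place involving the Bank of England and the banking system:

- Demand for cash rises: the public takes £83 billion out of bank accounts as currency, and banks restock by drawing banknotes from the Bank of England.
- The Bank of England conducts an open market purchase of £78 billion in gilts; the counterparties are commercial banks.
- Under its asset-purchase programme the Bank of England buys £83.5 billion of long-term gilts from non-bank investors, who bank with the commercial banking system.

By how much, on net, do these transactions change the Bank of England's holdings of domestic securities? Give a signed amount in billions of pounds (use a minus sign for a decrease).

+£161.5 billion

Currency withdrawal £83 billion: the Bank of England's securities portfolio is untouched → 0.
OMO purchase (from banks) £78 billion: securities added to the Bank of England's portfolio → +£78B.
Asset purchase (from non-banks) £83.5 billion: securities added to the Bank of England's portfolio → +£83.5B.
Net: 0 + 78 + 83.5 = +£161.5 billion.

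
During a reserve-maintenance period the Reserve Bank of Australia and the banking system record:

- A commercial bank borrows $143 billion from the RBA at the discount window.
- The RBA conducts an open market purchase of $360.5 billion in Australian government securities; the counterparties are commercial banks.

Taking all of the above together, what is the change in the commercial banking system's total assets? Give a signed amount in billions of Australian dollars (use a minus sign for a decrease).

+$143 billion

RBA balance sheet:
  Assets:      Securities +$360.5B, Loans to banks +$143B
  Liabilities: Bank reserves +$503.5B
Commercial banking system:
  Assets:      Reserves at CB +$503.5B, Securities −$360.5B
  Liabilities: Borrowings from CB +$143B
Change in total bank assets = +$143 billion.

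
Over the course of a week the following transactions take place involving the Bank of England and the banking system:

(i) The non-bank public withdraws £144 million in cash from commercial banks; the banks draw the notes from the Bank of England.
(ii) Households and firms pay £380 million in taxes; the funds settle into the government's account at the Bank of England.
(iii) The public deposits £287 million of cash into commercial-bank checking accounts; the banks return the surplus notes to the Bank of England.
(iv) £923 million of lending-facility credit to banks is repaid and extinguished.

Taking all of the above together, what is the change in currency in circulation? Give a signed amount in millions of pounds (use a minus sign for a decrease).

Bank of England balance sheet:
  Assets:      Loans to banks −£923M
  Liabilities: Bank reserves −£1160M, Currency in circulation −£143M, Government deposits +£380M
Commercial banking system:
  Assets:      Reserves at CB −£1160M
  Liabilities: Checkable deposits −£237M, Borrowings from CB −£923M
So the change in currency in circulation is -£143 million.

-£143 million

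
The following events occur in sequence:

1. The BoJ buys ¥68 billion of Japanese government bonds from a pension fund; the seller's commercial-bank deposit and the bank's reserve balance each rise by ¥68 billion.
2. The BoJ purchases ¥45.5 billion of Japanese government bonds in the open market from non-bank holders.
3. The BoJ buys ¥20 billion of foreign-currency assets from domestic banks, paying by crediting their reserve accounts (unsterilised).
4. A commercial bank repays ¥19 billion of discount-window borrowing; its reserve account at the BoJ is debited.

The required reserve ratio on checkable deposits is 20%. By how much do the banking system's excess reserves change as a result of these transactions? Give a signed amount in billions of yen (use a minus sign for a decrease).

Asset purchase (from non-banks) ¥68 billion: reserves +¥68B, deposits +¥68B.
Asset purchase (from non-banks) ¥45.5 billion: reserves +¥45.5B, deposits +¥45.5B.
FX purchase ¥20 billion: reserves +¥20B, deposits 0.
Discount-window repayment ¥19 billion: reserves −¥19B, deposits 0.
Totals: Δreserves = +¥114.5B, Δdeposits = +¥113.5B.
Δrequired reserves = 20% × +¥113.5B = +¥22.7B.
Δexcess reserves = Δreserves − Δrequired = +¥114.5B − (+¥22.7B) = +¥91.8 billion.

+¥91.8 billion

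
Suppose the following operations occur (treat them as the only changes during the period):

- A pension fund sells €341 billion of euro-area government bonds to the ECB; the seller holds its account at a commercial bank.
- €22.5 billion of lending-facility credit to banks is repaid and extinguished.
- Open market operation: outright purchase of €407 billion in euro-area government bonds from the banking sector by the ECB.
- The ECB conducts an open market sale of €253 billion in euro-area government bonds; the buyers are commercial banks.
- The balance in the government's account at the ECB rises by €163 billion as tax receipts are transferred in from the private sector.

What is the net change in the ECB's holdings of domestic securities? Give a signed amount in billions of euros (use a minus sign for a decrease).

+€495 billion

Asset purchase (from non-banks) €341 billion: securities added to the ECB's portfolio → +€341B.
Discount-window repayment €22.5 billion: the ECB's securities portfolio is untouched → 0.
OMO purchase (from banks) €407 billion: securities added to the ECB's portfolio → +€407B.
OMO sale (to banks) €253 billion: securities removed from the ECB's portfolio → −€253B.
Government account inflow €163 billion: the ECB's securities portfolio is untouched → 0.
Net: 341 + 0 + 407 − 253 + 0 = +€495 billion.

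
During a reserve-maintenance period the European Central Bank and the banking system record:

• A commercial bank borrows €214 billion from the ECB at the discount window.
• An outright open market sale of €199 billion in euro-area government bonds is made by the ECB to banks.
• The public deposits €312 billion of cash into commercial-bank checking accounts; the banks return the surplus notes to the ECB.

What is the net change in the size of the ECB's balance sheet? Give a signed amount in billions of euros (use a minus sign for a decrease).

+€15 billion

Discount-window loan €214 billion: an ECB asset is acquired → +€214B.
OMO sale (to banks) €199 billion: an ECB asset is shed → −€199B.
Currency deposit €312 billion: only the composition of liabilities changes → 0.
Net: 214 − 199 + 0 = +€15 billion.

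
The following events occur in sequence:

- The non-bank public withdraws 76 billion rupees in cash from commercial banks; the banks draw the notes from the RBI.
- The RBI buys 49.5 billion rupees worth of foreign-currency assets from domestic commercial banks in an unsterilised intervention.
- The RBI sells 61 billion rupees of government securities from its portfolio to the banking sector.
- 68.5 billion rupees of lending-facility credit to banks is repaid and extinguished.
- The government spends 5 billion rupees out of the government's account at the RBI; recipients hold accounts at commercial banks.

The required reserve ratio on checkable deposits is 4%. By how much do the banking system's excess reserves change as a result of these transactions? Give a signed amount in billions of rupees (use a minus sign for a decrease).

Currency withdrawal 76 billion rupees: reserves −76B, deposits −76B.
FX purchase 49.5 billion rupees: reserves +49.5B, deposits 0.
OMO sale (to banks) 61 billion rupees: reserves −61B, deposits 0.
Discount-window repayment 68.5 billion rupees: reserves −68.5B, deposits 0.
Government spending 5 billion rupees: reserves +5B, deposits +5B.
Totals: Δreserves = −151B, Δdeposits = −71B.
Δrequired reserves = 4% × −71B = −2.84B.
Δexcess reserves = Δreserves − Δrequired = −151B − (−2.84B) = -148.16 billion.

-148.16 billion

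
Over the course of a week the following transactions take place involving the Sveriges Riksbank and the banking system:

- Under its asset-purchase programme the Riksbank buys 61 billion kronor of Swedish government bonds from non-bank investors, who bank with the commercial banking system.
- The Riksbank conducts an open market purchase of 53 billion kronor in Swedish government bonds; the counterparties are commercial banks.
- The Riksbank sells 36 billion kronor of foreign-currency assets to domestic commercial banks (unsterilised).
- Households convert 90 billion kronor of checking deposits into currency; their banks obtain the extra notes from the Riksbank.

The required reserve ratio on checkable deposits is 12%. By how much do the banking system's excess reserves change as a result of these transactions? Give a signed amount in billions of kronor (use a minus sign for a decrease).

Asset purchase (from non-banks) 61 billion kronor: reserves +61B, deposits +61B.
OMO purchase (from banks) 53 billion kronor: reserves +53B, deposits 0.
FX sale 36 billion kronor: reserves −36B, deposits 0.
Currency withdrawal 90 billion kronor: reserves −90B, deposits −90B.
Totals: Δreserves = −12B, Δdeposits = −29B.
Δrequired reserves = 12% × −29B = −3.48B.
Δexcess reserves = Δreserves − Δrequired = −12B − (−3.48B) = -8.52 billion.

-8.52 billion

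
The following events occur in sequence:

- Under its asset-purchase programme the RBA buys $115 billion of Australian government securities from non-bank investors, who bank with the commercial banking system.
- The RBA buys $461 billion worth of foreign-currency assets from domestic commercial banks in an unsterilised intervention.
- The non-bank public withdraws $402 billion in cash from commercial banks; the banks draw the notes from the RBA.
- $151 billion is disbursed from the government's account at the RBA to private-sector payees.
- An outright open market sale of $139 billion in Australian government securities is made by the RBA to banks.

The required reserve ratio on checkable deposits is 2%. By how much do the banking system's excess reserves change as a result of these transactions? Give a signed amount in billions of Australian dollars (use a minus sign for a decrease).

Asset purchase (from non-banks) $115 billion: reserves +$115B, deposits +$115B.
FX purchase $461 billion: reserves +$461B, deposits 0.
Currency withdrawal $402 billion: reserves −$402B, deposits −$402B.
Government spending $151 billion: reserves +$151B, deposits +$151B.
OMO sale (to banks) $139 billion: reserves −$139B, deposits 0.
Totals: Δreserves = +$186B, Δdeposits = −$136B.
Δrequired reserves = 2% × −$136B = −$2.72B.
Δexcess reserves = Δreserves − Δrequired = +$186B − (−$2.72B) = +$188.72 billion.

+$188.72 billion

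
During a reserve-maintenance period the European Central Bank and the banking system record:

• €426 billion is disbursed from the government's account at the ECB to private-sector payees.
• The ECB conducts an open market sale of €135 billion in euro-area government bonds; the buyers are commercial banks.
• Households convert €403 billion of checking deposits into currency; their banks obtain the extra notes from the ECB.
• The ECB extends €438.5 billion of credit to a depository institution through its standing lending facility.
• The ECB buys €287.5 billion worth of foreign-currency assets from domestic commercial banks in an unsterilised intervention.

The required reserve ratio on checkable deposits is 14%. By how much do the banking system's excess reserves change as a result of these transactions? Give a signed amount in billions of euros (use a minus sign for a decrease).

+€610.78 billion

Government spending €426 billion: reserves +€426B, deposits +€426B.
OMO sale (to banks) €135 billion: reserves −€135B, deposits 0.
Currency withdrawal €403 billion: reserves −€403B, deposits −€403B.
Discount-window loan €438.5 billion: reserves +€438.5B, deposits 0.
FX purchase €287.5 billion: reserves +€287.5B, deposits 0.
Totals: Δreserves = +€614B, Δdeposits = +€23B.
Δrequired reserves = 14% × +€23B = +€3.22B.
Δexcess reserves = Δreserves − Δrequired = +€614B − (+€3.22B) = +€610.78 billion.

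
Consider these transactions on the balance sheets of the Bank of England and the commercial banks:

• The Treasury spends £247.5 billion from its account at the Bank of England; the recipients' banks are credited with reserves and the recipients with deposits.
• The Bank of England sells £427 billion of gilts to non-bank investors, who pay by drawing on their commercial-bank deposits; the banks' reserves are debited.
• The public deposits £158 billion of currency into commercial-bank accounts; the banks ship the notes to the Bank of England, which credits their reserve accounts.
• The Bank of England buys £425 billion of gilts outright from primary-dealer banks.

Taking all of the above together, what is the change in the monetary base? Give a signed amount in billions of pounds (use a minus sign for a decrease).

+£245.5 billion

Government spending £247.5 billion: a non-base liability converts back to reserves → +£247.5B.
Asset sale (to non-banks) £427 billion: Bank of England balance sheet contracts → −£427B.
Currency deposit £158 billion: just a shift between currency and reserves — both are base money → 0.
OMO purchase (from banks) £425 billion: Bank of England balance sheet expands → +£425B.
Net: 247.5 − 427 + 0 + 425 = +£245.5 billion.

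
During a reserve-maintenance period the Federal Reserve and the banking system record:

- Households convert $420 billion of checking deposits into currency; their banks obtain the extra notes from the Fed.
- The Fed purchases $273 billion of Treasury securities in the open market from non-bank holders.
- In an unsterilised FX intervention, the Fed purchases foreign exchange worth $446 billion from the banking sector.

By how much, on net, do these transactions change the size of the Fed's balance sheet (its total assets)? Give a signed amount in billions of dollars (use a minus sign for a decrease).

+$719 billion

Fed balance sheet:
  Assets:      Securities +$273B, Foreign assets +$446B
  Liabilities: Bank reserves +$299B, Currency in circulation +$420B
Change in total Fed assets = +$719 billion.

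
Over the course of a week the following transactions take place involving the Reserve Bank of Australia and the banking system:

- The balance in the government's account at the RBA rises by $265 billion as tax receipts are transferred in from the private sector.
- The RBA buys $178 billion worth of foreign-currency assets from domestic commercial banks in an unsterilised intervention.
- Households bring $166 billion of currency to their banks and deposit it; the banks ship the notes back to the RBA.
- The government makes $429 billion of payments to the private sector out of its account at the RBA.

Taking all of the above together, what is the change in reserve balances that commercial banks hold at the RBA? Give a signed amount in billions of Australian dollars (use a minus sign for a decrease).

+$508 billion

RBA balance sheet:
  Assets:      Foreign assets +$178B
  Liabilities: Bank reserves +$508B, Currency in circulation −$166B, Government deposits −$164B
So the change in reserve balances that commercial banks hold at the RBA is +$508 billion.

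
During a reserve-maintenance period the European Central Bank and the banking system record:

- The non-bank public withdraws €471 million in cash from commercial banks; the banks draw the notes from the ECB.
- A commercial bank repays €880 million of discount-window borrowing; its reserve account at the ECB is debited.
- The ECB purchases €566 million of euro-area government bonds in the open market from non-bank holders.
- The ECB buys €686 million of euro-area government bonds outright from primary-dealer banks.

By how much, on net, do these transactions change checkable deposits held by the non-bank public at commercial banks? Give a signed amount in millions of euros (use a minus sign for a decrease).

+€95 million

Currency withdrawal €471 million: non-bank counterparties' bank balances fall → −€471M.
Discount-window repayment €880 million: the counterparty is a bank, so public deposits are unchanged → 0.
Asset purchase (from non-banks) €566 million: non-bank counterparties' bank balances rise → +€566M.
OMO purchase (from banks) €686 million: the counterparty is a bank, so public deposits are unchanged → 0.
Net: −471 + 0 + 566 + 0 = +€95 million.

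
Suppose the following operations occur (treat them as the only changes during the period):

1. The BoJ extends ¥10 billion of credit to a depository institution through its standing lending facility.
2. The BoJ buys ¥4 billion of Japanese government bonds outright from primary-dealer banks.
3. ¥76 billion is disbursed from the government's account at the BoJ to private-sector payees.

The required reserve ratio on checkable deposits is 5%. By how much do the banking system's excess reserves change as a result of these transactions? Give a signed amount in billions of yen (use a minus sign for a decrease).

+¥86.2 billion

Discount-window loan ¥10 billion: reserves +¥10B, deposits 0.
OMO purchase (from banks) ¥4 billion: reserves +¥4B, deposits 0.
Government spending ¥76 billion: reserves +¥76B, deposits +¥76B.
Totals: Δreserves = +¥90B, Δdeposits = +¥76B.
Δrequired reserves = 5% × +¥76B = +¥3.8B.
Δexcess reserves = Δreserves − Δrequired = +¥90B − (+¥3.8B) = +¥86.2 billion.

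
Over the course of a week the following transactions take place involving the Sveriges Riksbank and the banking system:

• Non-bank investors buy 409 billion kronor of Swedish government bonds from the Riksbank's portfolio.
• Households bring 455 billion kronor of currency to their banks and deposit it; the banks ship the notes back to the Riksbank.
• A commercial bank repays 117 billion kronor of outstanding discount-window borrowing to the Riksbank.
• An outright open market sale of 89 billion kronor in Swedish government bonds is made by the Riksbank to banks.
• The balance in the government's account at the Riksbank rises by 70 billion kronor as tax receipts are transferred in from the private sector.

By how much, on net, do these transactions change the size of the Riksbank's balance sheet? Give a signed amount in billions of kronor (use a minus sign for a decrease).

-615 billion

Asset sale (to non-banks) 409 billion kronor: a Riksbank asset is shed → −409B.
Currency deposit 455 billion kronor: only the composition of liabilities changes → 0.
Discount-window repayment 117 billion kronor: a Riksbank asset is shed → −117B.
OMO sale (to banks) 89 billion kronor: a Riksbank asset is shed → −89B.
Government account inflow 70 billion kronor: only the composition of liabilities changes → 0.
Net: −409 + 0 − 117 − 89 + 0 = -615 billion.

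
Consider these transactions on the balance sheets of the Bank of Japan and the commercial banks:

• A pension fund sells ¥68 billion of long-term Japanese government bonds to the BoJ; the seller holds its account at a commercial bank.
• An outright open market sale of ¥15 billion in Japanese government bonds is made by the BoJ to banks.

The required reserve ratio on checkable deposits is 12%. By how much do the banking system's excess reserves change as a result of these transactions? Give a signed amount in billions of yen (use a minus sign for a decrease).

Asset purchase (from non-banks) ¥68 billion: reserves +¥68B, deposits +¥68B.
OMO sale (to banks) ¥15 billion: reserves −¥15B, deposits 0.
Totals: Δreserves = +¥53B, Δdeposits = +¥68B.
Δrequired reserves = 12% × +¥68B = +¥8.16B.
Δexcess reserves = Δreserves − Δrequired = +¥53B − (+¥8.16B) = +¥44.84 billion.

+¥44.84 billion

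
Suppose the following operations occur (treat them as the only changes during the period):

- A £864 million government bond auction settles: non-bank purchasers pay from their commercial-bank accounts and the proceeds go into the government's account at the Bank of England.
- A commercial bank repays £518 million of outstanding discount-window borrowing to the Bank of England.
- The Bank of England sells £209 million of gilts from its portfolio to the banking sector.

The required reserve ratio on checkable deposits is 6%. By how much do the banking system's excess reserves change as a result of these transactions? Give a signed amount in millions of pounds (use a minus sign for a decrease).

-£1539.16 million

Government account inflow £864 million: reserves −£864M, deposits −£864M.
Discount-window repayment £518 million: reserves −£518M, deposits 0.
OMO sale (to banks) £209 million: reserves −£209M, deposits 0.
Totals: Δreserves = −£1591M, Δdeposits = −£864M.
Δrequired reserves = 6% × −£864M = −£51.84M.
Δexcess reserves = Δreserves − Δrequired = −£1591M − (−£51.84M) = -£1539.16 million.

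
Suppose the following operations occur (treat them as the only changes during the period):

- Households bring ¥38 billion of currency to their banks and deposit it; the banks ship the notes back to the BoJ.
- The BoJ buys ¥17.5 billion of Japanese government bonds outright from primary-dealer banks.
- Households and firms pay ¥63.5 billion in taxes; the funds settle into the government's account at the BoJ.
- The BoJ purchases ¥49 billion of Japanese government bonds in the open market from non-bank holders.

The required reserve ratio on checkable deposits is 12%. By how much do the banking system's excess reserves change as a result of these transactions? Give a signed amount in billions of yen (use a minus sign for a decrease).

+¥38.18 billion

Currency deposit ¥38 billion: reserves +¥38B, deposits +¥38B.
OMO purchase (from banks) ¥17.5 billion: reserves +¥17.5B, deposits 0.
Government account inflow ¥63.5 billion: reserves −¥63.5B, deposits −¥63.5B.
Asset purchase (from non-banks) ¥49 billion: reserves +¥49B, deposits +¥49B.
Totals: Δreserves = +¥41B, Δdeposits = +¥23.5B.
Δrequired reserves = 12% × +¥23.5B = +¥2.82B.
Δexcess reserves = Δreserves − Δrequired = +¥41B − (+¥2.82B) = +¥38.18 billion.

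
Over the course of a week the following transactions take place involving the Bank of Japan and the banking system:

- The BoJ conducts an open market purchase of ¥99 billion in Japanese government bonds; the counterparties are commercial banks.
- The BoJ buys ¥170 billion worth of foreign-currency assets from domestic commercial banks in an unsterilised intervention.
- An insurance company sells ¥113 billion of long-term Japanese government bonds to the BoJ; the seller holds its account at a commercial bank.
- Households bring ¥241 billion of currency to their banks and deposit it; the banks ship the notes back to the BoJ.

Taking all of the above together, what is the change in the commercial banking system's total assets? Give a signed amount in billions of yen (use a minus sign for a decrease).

+¥354 billion

OMO purchase (from banks) ¥99 billion: just an asset swap on bank balance sheets → 0.
FX purchase ¥170 billion: just an asset swap on bank balance sheets → 0.
Asset purchase (from non-banks) ¥113 billion: bank balance sheets expand → +¥113B.
Currency deposit ¥241 billion: bank balance sheets expand → +¥241B.
Net: 0 + 0 + 113 + 241 = +¥354 billion.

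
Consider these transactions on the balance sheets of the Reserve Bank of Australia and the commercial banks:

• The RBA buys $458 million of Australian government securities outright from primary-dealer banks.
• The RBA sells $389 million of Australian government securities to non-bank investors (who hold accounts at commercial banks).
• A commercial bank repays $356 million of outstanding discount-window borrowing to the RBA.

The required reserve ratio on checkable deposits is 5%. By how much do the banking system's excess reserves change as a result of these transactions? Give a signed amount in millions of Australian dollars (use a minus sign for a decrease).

OMO purchase (from banks) $458 million: reserves +$458M, deposits 0.
Asset sale (to non-banks) $389 million: reserves −$389M, deposits −$389M.
Discount-window repayment $356 million: reserves −$356M, deposits 0.
Totals: Δreserves = −$287M, Δdeposits = −$389M.
Δrequired reserves = 5% × −$389M = −$19.45M.
Δexcess reserves = Δreserves − Δrequired = −$287M − (−$19.45M) = -$267.55 million.

-$267.55 million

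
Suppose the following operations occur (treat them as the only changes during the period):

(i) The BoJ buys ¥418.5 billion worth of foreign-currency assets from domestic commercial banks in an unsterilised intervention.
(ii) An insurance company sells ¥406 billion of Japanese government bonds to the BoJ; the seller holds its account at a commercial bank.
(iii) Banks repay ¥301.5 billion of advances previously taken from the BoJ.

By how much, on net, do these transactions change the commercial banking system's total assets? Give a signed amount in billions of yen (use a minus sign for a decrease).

FX purchase ¥418.5 billion: just an asset swap on bank balance sheets → 0.
Asset purchase (from non-banks) ¥406 billion: bank balance sheets expand → +¥406B.
Discount-window repayment ¥301.5 billion: bank balance sheets shrink → −¥301.5B.
Net: 0 + 406 − 301.5 = +¥104.5 billion.

+¥104.5 billion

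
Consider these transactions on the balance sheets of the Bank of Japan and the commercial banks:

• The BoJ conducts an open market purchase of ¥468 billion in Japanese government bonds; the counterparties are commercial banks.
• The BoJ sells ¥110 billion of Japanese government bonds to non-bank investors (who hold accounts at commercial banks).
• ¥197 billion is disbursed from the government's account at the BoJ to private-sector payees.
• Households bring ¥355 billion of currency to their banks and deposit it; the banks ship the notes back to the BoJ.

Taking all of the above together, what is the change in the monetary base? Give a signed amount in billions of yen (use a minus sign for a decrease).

+¥555 billion

OMO purchase (from banks) ¥468 billion: BoJ balance sheet expands → +¥468B.
Asset sale (to non-banks) ¥110 billion: BoJ balance sheet contracts → −¥110B.
Government spending ¥197 billion: a non-base liability converts back to reserves → +¥197B.
Currency deposit ¥355 billion: just a shift between currency and reserves — both are base money → 0.
Net: 468 − 110 + 197 + 0 = +¥555 billion.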